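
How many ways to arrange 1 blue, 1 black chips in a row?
2! / (1! × 1!) = 2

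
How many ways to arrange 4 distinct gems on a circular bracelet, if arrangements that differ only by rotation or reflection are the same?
(4-1)!/2 = 6/2 = 3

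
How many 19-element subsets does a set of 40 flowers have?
C(40,19) = 40!/(19!×21!) = 131282408400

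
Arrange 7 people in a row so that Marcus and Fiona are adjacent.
Treat as block: (7-1)! × 2! = 720 × 2 = 1440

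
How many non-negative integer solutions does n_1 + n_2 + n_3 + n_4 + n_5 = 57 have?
C(57+5-1, 5-1) = C(61, 4) = 521855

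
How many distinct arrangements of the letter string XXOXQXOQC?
9! / (1! × 4! × 2! × 2!) = 3780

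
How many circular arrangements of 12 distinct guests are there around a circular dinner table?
Circular: fix one position, arrange the rest. (12-1)! = 39916800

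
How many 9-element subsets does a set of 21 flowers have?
C(21,9) = 21!/(9!×12!) = 293930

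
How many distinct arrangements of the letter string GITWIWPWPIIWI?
13! / (1! × 2! × 5! × 1! × 4!) = 1081080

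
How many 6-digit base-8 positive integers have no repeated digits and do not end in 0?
Last digit: 7 nonzero choices. First digit: 6 (nonzero, ≠last). Middle 4: P(6,4) = 360. Total = 15120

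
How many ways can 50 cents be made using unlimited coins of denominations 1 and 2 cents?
Coefficient of x^50 in 1/(1-x^1) · 1/(1-x^2). Use j coins of 2 for j = 0..⌊50/2⌋ = 25, the rest in 1s: 25 + 1 = 26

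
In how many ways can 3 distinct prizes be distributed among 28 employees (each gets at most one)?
P(28,3) = 28!/(28-3)! = 19656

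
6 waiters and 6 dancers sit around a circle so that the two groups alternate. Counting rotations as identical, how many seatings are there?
Fix one of the waiters: (6-1)! ways for the remaining waiters, × 6! ways for the dancers = 120 × 720 = 86400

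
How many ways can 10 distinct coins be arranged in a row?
10! = 3628800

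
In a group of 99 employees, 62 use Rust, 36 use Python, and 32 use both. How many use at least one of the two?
|A∪B| = |A| + |B| - |A∩B| = 62 + 36 - 32 = 66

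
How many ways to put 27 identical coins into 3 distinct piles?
C(27+3-1, 3-1) = C(29, 2) = 406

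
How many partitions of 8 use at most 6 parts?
By conjugation, equals partitions of 8 into parts ≤ 6. Let r_j(i) = number of partitions of i into parts ≤ j, for i = 0..8. r_1(i) = 1 for all i; r_j(i) = r_{j-1}(i) + r_j(i-j). Rows j = 2..6: ≤2: 1 1 2 2 3 3 4 4 5; ≤3: 1 1 2 3 4 5 7 8 10; ≤4: 1 1 2 3 5 6 9 11 15; ≤5: 1 1 2 3 5 7 10 13 18; ≤6: 1 1 2 3 5 7 11 14 20. r_6(8) = 20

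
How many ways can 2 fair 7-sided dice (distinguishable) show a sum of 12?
Coefficient of x^12 in (x + x² + ... + x^7)^2. By inclusion-exclusion on dice exceeding 7: Σ_j (-1)^j C(2,j)·C(12-1-7j, 1) = C(2,0)·C(11,1) - C(2,1)·C(4,1) = 1·11 - 2·4 = 3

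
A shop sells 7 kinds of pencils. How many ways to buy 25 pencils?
C(25+7-1, 7-1) = C(31, 6) = 736281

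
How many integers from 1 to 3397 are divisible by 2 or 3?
⌊3397/2⌋ + ⌊3397/3⌋ - ⌊3397/6⌋ = 1698 + 1132 - 566 = 2264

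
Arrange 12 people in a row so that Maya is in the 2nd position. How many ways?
Fix one position: (12-1)! = 39916800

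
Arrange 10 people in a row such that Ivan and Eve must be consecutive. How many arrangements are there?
Treat the 2 as one block: (10-2+1)! × 2! = 362880 × 2 = 725760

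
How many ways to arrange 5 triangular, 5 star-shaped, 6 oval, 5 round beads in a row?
21! / (5! × 5! × 6! × 5!) = 41064607584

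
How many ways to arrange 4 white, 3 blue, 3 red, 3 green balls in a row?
13! / (4! × 3! × 3! × 3!) = 1201200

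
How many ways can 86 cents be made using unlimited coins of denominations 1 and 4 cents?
Coefficient of x^86 in 1/(1-x^1) · 1/(1-x^4). Use j coins of 4 for j = 0..⌊86/4⌋ = 21, the rest in 1s: 21 + 1 = 22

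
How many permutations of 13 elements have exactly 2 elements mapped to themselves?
Choose the 2 fixed points C(13,2) = 78, derange the rest: !11 = Σ_{j=0}^{11} (-1)^j·11!/j! = 39916800 - 39916800 + 19958400 - 6652800 + 1663200 - 332640 + 55440 - 7920 + 990 - 110 + 11 - 1 = 14684570. Product = 78 × 14684570 = 1145396460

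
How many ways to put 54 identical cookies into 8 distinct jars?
C(54+8-1, 8-1) = C(61, 7) = 436270780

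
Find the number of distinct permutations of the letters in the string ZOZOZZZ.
7! / (2! × 5!) = 21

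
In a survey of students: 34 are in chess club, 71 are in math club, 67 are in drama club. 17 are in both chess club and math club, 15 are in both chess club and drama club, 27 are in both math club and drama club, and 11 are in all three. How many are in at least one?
|A∪B∪C| = 34+71+67-17-15-27+11 = 124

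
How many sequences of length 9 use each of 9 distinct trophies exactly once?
9! = 362880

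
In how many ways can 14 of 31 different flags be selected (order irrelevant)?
C(31,14) = 31!/(14!×17!) = 265182525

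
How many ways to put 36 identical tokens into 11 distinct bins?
C(36+11-1, 11-1) = C(46, 10) = 4076350421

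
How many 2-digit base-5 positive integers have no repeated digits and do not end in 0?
Last digit: 4 nonzero choices. First digit: 3 (nonzero, ≠last). Middle 0: P(3,0) = 1. Total = 12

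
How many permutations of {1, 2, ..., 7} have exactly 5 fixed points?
Choose the 5 fixed points C(7,5) = 21, derange the rest: !2 = Σ_{j=0}^{2} (-1)^j·2!/j! = 2 - 2 + 1 = 1. Product = 21 × 1 = 21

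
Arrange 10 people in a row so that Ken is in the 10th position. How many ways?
Fix one position: (10-1)! = 362880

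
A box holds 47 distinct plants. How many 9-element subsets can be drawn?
C(47,9) = 47!/(9!×38!) = 1362649145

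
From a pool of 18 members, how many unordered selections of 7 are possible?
C(18,7) = 18!/(7!×11!) = 31824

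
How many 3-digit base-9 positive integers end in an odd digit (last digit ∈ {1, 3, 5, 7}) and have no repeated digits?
Last∈{1,3,5,7}. Last=0: 0. Last nonzero: 4×7×P(7,1) = 196. Total = 196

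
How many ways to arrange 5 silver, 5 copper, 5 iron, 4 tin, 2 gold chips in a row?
21! / (5! × 5! × 5! × 4! × 2!) = 615969113760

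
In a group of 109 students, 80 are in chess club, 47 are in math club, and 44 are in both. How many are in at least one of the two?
|A∪B| = |A| + |B| - |A∩B| = 80 + 47 - 44 = 83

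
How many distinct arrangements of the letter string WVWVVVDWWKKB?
12! / (1! × 2! × 4! × 4! × 1!) = 415800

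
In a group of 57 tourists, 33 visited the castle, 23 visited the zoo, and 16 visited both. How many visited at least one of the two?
|A∪B| = |A| + |B| - |A∩B| = 33 + 23 - 16 = 40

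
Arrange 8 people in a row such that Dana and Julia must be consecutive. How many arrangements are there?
Treat the 2 as one block: (8-2+1)! × 2! = 5040 × 2 = 10080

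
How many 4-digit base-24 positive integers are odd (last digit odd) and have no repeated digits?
Last∈{1,3,5,7,9,11,13,15,17,19,21,23}. Last=0: 0. Last nonzero: 12×22×P(22,2) = 121968. Total = 121968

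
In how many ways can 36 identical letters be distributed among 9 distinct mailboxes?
C(36+9-1, 9-1) = C(44, 8) = 177232627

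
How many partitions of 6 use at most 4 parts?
By conjugation, equals partitions of 6 into parts ≤ 4. Let r_j(i) = number of partitions of i into parts ≤ j, for i = 0..6. r_1(i) = 1 for all i; r_j(i) = r_{j-1}(i) + r_j(i-j). Rows j = 2..4: ≤2: 1 1 2 2 3 3 4; ≤3: 1 1 2 3 4 5 7; ≤4: 1 1 2 3 5 6 9. r_4(6) = 9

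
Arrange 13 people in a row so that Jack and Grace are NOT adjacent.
Total - adjacent = 13! - (13-1)!×2 = 6227020800 - 958003200 = 5269017600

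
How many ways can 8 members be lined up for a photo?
8! = 40320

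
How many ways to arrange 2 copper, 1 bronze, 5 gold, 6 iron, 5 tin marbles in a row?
19! / (2! × 1! × 5! × 6! × 5!) = 5866372512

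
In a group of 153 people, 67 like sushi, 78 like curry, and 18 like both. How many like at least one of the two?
|A∪B| = |A| + |B| - |A∩B| = 67 + 78 - 18 = 127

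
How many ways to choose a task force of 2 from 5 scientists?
C(5,2) = 5!/(2!×3!) = 10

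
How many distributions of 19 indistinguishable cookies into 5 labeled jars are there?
C(19+5-1, 5-1) = C(23, 4) = 8855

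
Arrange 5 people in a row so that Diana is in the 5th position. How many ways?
Fix one position: (5-1)! = 24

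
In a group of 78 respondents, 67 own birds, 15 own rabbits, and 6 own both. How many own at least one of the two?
|A∪B| = |A| + |B| - |A∩B| = 67 + 15 - 6 = 76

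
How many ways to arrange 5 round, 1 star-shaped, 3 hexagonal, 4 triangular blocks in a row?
13! / (5! × 1! × 3! × 4!) = 360360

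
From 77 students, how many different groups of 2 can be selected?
C(77,2) = 77!/(2!×75!) = 2926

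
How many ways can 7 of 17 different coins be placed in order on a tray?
P(17,7) = 17!/(17-7)! = 98017920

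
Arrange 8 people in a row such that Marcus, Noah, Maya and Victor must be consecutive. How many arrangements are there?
Treat the 4 as one block: (8-4+1)! × 4! = 120 × 24 = 2880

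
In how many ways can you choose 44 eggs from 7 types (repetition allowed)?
C(44+7-1, 7-1) = C(50, 6) = 15890700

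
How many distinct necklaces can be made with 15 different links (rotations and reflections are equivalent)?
(15-1)!/2 = 87178291200/2 = 43589145600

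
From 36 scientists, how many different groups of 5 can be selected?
C(36,5) = 36!/(5!×31!) = 376992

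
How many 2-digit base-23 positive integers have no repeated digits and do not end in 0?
Last digit: 22 nonzero choices. First digit: 21 (nonzero, ≠last). Middle 0: P(21,0) = 1. Total = 462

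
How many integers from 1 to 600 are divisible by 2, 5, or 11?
⌊600/2⌋+⌊600/5⌋+⌊600/11⌋ - ⌊600/10⌋-⌊600/22⌋-⌊600/55⌋ + ⌊600/110⌋ = 300+120+54 - 60-27-10 + 5 = 382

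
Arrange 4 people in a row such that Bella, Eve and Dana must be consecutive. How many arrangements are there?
Treat the 3 as one block: (4-3+1)! × 3! = 2 × 6 = 12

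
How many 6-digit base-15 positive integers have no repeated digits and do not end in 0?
Last digit: 14 nonzero choices. First digit: 13 (nonzero, ≠last). Middle 4: P(13,4) = 17160. Total = 3123120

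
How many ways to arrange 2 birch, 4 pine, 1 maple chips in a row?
7! / (2! × 4! × 1!) = 105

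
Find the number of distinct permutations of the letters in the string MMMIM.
5! / (1! × 4!) = 5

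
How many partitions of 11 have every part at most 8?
Let r_j(i) = number of partitions of i into parts ≤ j, for i = 0..11. r_1(i) = 1 for all i; r_j(i) = r_{j-1}(i) + r_j(i-j). Rows j = 2..8: ≤2: 1 1 2 2 3 3 4 4 5 5 6 6; ≤3: 1 1 2 3 4 5 7 8 10 12 14 16; ≤4: 1 1 2 3 5 6 9 11 15 18 23 27; ≤5: 1 1 2 3 5 7 10 13 18 23 30 37; ≤6: 1 1 2 3 5 7 11 14 20 26 35 44; ≤7: 1 1 2 3 5 7 11 15 21 28 38 49; ≤8: 1 1 2 3 5 7 11 15 22 29 40 52. r_8(11) = 52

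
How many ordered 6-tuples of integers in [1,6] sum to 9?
Coefficient of x^9 in (x + x² + ... + x^6)^6. By inclusion-exclusion on dice exceeding 6: Σ_j (-1)^j C(6,j)·C(9-1-6j, 5) = C(6,0)·C(8,5) = 1·56 = 56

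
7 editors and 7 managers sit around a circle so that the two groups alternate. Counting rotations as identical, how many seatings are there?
Fix one of the editors: (7-1)! ways for the remaining editors, × 7! ways for the managers = 720 × 5040 = 3628800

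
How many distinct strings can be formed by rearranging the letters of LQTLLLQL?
8! / (2! × 1! × 5!) = 168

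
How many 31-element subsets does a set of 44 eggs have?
C(44,31) = 44!/(31!×13!) = 51915526432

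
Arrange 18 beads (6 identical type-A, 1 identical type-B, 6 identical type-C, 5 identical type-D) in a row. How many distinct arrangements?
18! / (6! × 1! × 6! × 5!) = 102918816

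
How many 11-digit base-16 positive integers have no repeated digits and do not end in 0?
Last digit: 15 nonzero choices. First digit: 14 (nonzero, ≠last). Middle 9: P(14,9) = 726485760. Total = 152562009600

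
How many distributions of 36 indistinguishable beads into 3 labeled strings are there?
C(36+3-1, 3-1) = C(38, 2) = 703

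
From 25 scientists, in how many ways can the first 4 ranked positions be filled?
P(25,4) = 25!/(25-4)! = 303600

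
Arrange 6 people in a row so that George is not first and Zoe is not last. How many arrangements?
By inclusion-exclusion: 6! - 2×(6-1)! + (6-2)! = 720 - 240 + 24 = 504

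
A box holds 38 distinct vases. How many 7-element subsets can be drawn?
C(38,7) = 38!/(7!×31!) = 12620256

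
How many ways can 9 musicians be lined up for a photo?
9! = 362880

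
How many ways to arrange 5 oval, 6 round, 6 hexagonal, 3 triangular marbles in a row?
20! / (5! × 6! × 6! × 3!) = 6518191680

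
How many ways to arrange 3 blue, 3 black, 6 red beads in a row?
12! / (3! × 3! × 6!) = 18480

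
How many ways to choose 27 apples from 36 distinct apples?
C(36,27) = 36!/(27!×9!) = 94143280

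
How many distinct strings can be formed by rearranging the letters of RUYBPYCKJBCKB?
13! / (3! × 1! × 1! × 2! × 1! × 1! × 2! × 2!) = 129729600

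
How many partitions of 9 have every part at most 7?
Let r_j(i) = number of partitions of i into parts ≤ j, for i = 0..9. r_1(i) = 1 for all i; r_j(i) = r_{j-1}(i) + r_j(i-j). Rows j = 2..7: ≤2: 1 1 2 2 3 3 4 4 5 5; ≤3: 1 1 2 3 4 5 7 8 10 12; ≤4: 1 1 2 3 5 6 9 11 15 18; ≤5: 1 1 2 3 5 7 10 13 18 23; ≤6: 1 1 2 3 5 7 11 14 20 26; ≤7: 1 1 2 3 5 7 11 15 21 28. r_7(9) = 28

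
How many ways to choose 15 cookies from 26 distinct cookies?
C(26,15) = 26!/(15!×11!) = 7726160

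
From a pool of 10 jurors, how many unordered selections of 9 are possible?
C(10,9) = 10!/(9!×1!) = 10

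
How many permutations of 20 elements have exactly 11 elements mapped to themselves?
Choose the 11 fixed points C(20,11) = 167960, derange the rest: !9 = Σ_{j=0}^{9} (-1)^j·9!/j! = 362880 - 362880 + 181440 - 60480 + 15120 - 3024 + 504 - 72 + 9 - 1 = 133496. Product = 167960 × 133496 = 22421988160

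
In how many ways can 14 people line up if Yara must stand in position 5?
Fix one position: (14-1)! = 6227020800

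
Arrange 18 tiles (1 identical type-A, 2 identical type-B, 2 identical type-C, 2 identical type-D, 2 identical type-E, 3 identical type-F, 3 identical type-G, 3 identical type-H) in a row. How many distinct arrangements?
18! / (1! × 2! × 2! × 2! × 2! × 3! × 3! × 3!) = 1852538688000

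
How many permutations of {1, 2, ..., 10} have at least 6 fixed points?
Exactly j fixed points: C(10,j)·!(10-j); sum over j ≥ 6 (derangement numbers via !m = (m-1)·(!(m-1) + !(m-2)): !0..!4 = 1, 0, 1, 2, 9). Σ_{j=6}^{10} C(10,j)·!(10-j) = C(10,6)·!4 + C(10,7)·!3 + C(10,8)·!2 + C(10,9)·!1 + C(10,10)·!0 = 210·9 + 120·2 + 45·1 + 10·0 + 1·1 = 2176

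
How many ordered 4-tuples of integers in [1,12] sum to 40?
Coefficient of x^40 in (x + x² + ... + x^12)^4. By inclusion-exclusion on dice exceeding 12: Σ_j (-1)^j C(4,j)·C(40-1-12j, 3) = C(4,0)·C(39,3) - C(4,1)·C(27,3) + C(4,2)·C(15,3) - C(4,3)·C(3,3) = 1·9139 - 4·2925 + 6·455 - 4·1 = 165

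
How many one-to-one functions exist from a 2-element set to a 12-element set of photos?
P(12,2) = 12!/(12-2)! = 132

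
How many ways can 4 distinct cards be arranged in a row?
4! = 24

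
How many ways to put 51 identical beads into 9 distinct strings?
C(51+9-1, 9-1) = C(59, 8) = 2217471399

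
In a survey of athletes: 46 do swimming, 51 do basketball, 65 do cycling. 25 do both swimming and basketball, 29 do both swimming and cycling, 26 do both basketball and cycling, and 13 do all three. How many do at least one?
|A∪B∪C| = 46+51+65-25-29-26+13 = 95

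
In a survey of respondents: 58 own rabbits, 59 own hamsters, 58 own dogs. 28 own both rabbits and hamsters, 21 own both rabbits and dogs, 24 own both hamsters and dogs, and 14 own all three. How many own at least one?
|A∪B∪C| = 58+59+58-28-21-24+14 = 116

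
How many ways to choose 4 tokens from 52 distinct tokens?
C(52,4) = 52!/(4!×48!) = 270725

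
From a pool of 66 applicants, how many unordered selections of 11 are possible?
C(66,11) = 66!/(11!×55!) = 1074082795968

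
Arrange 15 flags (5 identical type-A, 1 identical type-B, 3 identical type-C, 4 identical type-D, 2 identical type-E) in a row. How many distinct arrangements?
15! / (5! × 1! × 3! × 4! × 2!) = 37837800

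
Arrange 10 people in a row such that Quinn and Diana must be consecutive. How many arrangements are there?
Treat the 2 as one block: (10-2+1)! × 2! = 362880 × 2 = 725760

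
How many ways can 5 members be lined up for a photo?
5! = 120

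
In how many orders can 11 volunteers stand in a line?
11! = 39916800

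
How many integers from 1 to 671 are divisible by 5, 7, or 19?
⌊671/5⌋+⌊671/7⌋+⌊671/19⌋ - ⌊671/35⌋-⌊671/95⌋-⌊671/133⌋ + ⌊671/665⌋ = 134+95+35 - 19-7-5 + 1 = 234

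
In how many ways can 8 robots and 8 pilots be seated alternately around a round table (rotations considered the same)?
Fix one of the robots: (8-1)! ways for the remaining robots, × 8! ways for the pilots = 5040 × 40320 = 203212800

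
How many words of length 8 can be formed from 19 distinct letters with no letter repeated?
P(19,8) = 19!/(19-8)! = 3047466240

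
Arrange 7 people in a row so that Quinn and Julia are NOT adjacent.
Total - adjacent = 7! - (7-1)!×2 = 5040 - 1440 = 3600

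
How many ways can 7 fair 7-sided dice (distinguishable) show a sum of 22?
Coefficient of x^22 in (x + x² + ... + x^7)^7. By inclusion-exclusion on dice exceeding 7: Σ_j (-1)^j C(7,j)·C(22-1-7j, 6) = C(7,0)·C(21,6) - C(7,1)·C(14,6) + C(7,2)·C(7,6) = 1·54264 - 7·3003 + 21·7 = 33390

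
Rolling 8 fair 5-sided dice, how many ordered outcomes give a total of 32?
Coefficient of x^32 in (x + x² + ... + x^5)^8. By inclusion-exclusion on dice exceeding 5: Σ_j (-1)^j C(8,j)·C(32-1-5j, 7) = C(8,0)·C(31,7) - C(8,1)·C(26,7) + C(8,2)·C(21,7) - C(8,3)·C(16,7) + C(8,4)·C(11,7) = 1·2629575 - 8·657800 + 28·116280 - 56·11440 + 70·330 = 5475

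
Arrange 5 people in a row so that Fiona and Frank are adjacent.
Treat as block: (5-1)! × 2! = 24 × 2 = 48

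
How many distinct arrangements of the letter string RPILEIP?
7! / (1! × 2! × 1! × 1! × 2!) = 1260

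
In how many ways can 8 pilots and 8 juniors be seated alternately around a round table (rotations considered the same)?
Fix one of the pilots: (8-1)! ways for the remaining pilots, × 8! ways for the juniors = 5040 × 40320 = 203212800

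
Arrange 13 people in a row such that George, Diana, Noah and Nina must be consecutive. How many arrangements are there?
Treat the 4 as one block: (13-4+1)! × 4! = 3628800 × 24 = 87091200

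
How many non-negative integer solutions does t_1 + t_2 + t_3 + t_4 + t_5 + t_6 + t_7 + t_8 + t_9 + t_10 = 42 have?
C(42+10-1, 10-1) = C(51, 9) = 3042312350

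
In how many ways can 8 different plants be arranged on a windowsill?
8! = 40320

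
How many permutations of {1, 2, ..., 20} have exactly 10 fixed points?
Choose the 10 fixed points C(20,10) = 184756, derange the rest: !10 = Σ_{j=0}^{10} (-1)^j·10!/j! = 3628800 - 3628800 + 1814400 - 604800 + 151200 - 30240 + 5040 - 720 + 90 - 10 + 1 = 1334961. Product = 184756 × 1334961 = 246642054516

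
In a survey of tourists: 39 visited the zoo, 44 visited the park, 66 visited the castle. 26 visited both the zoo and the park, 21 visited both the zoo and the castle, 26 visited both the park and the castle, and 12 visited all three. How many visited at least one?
|A∪B∪C| = 39+44+66-26-21-26+12 = 88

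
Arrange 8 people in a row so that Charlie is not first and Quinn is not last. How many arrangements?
By inclusion-exclusion: 8! - 2×(8-1)! + (8-2)! = 40320 - 10080 + 720 = 30960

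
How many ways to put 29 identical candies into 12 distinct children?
C(29+12-1, 12-1) = C(40, 11) = 2311801440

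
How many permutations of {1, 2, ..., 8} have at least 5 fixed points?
Exactly j fixed points: C(8,j)·!(8-j); sum over j ≥ 5 (derangement numbers via !m = (m-1)·(!(m-1) + !(m-2)): !0..!3 = 1, 0, 1, 2). Σ_{j=5}^{8} C(8,j)·!(8-j) = C(8,5)·!3 + C(8,6)·!2 + C(8,7)·!1 + C(8,8)·!0 = 56·2 + 28·1 + 8·0 + 1·1 = 141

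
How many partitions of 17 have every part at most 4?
Let r_j(i) = number of partitions of i into parts ≤ j, for i = 0..17. r_1(i) = 1 for all i; r_j(i) = r_{j-1}(i) + r_j(i-j). Rows j = 2..4: ≤2: 1 1 2 2 3 3 4 4 5 5 6 6 7 7 8 8 9 9; ≤3: 1 1 2 3 4 5 7 8 10 12 14 16 19 21 24 27 30 33; ≤4: 1 1 2 3 5 6 9 11 15 18 23 27 34 39 47 54 64 72. r_4(17) = 72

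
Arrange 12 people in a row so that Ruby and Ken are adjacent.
Treat as block: (12-1)! × 2! = 39916800 × 2 = 79833600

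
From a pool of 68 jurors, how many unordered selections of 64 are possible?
C(68,64) = 68!/(64!×4!) = 814385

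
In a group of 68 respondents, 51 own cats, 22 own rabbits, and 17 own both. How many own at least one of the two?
|A∪B| = |A| + |B| - |A∩B| = 51 + 22 - 17 = 56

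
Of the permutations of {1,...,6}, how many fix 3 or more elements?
Exactly j fixed points: C(6,j)·!(6-j); sum over j ≥ 3 (derangement numbers via !m = (m-1)·(!(m-1) + !(m-2)): !0..!3 = 1, 0, 1, 2). Σ_{j=3}^{6} C(6,j)·!(6-j) = C(6,3)·!3 + C(6,4)·!2 + C(6,5)·!1 + C(6,6)·!0 = 20·2 + 15·1 + 6·0 + 1·1 = 56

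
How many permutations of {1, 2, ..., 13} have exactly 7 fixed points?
Choose the 7 fixed points C(13,7) = 1716, derange the rest: !6 = Σ_{j=0}^{6} (-1)^j·6!/j! = 720 - 720 + 360 - 120 + 30 - 6 + 1 = 265. Product = 1716 × 265 = 454740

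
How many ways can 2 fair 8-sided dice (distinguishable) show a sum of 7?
Coefficient of x^7 in (x + x² + ... + x^8)^2. By inclusion-exclusion on dice exceeding 8: Σ_j (-1)^j C(2,j)·C(7-1-8j, 1) = C(2,0)·C(6,1) = 1·6 = 6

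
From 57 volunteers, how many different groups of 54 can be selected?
C(57,54) = 57!/(54!×3!) = 29260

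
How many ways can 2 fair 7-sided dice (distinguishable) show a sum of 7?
Coefficient of x^7 in (x + x² + ... + x^7)^2. By inclusion-exclusion on dice exceeding 7: Σ_j (-1)^j C(2,j)·C(7-1-7j, 1) = C(2,0)·C(6,1) = 1·6 = 6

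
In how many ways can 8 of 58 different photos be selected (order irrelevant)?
C(58,8) = 58!/(8!×50!) = 1916797311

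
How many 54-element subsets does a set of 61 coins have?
C(61,54) = 61!/(54!×7!) = 436270780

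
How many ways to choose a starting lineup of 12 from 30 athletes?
C(30,12) = 30!/(12!×18!) = 86493225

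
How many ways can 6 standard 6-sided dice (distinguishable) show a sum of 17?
Coefficient of x^17 in (x + x² + ... + x^6)^6. By inclusion-exclusion on dice exceeding 6: Σ_j (-1)^j C(6,j)·C(17-1-6j, 5) = C(6,0)·C(16,5) - C(6,1)·C(10,5) = 1·4368 - 6·252 = 2856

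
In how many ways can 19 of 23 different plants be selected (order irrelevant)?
C(23,19) = 23!/(19!×4!) = 8855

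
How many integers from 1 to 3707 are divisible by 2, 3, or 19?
⌊3707/2⌋+⌊3707/3⌋+⌊3707/19⌋ - ⌊3707/6⌋-⌊3707/38⌋-⌊3707/57⌋ + ⌊3707/114⌋ = 1853+1235+195 - 617-97-65 + 32 = 2536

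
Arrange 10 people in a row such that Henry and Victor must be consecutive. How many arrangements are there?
Treat the 2 as one block: (10-2+1)! × 2! = 362880 × 2 = 725760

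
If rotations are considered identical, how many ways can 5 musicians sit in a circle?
Circular: fix one position, arrange the rest. (5-1)! = 24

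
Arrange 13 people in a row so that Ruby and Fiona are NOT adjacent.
Total - adjacent = 13! - (13-1)!×2 = 6227020800 - 958003200 = 5269017600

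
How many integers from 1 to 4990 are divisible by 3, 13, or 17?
⌊4990/3⌋+⌊4990/13⌋+⌊4990/17⌋ - ⌊4990/39⌋-⌊4990/51⌋-⌊4990/221⌋ + ⌊4990/663⌋ = 1663+383+293 - 127-97-22 + 7 = 2100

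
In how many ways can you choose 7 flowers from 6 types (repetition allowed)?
C(7+6-1, 6-1) = C(12, 5) = 792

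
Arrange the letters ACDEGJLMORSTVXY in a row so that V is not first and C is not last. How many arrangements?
By inclusion-exclusion: 15! - 2×(15-1)! + (15-2)! = 1307674368000 - 174356582400 + 6227020800 = 1139544806400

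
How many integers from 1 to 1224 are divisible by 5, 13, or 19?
⌊1224/5⌋+⌊1224/13⌋+⌊1224/19⌋ - ⌊1224/65⌋-⌊1224/95⌋-⌊1224/247⌋ + ⌊1224/1235⌋ = 244+94+64 - 18-12-4 + 0 = 368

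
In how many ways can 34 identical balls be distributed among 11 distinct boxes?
C(34+11-1, 11-1) = C(44, 10) = 2481256778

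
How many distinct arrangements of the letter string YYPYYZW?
7! / (1! × 4! × 1! × 1!) = 210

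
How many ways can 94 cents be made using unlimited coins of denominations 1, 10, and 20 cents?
Coefficient of x^94 in 1/(1-x^1) · 1/(1-x^10) · 1/(1-x^20). Case on j = number of 20-cent coins (j = 0..4); remainder r = 94 - 20j is made from {1,10} in ⌊r/10⌋+1 ways. r = 94, 74, 54, 34, 14 → 10 + 8 + 6 + 4 + 2 = 30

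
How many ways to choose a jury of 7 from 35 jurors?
C(35,7) = 35!/(7!×28!) = 6724520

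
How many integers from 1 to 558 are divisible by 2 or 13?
⌊558/2⌋ + ⌊558/13⌋ - ⌊558/26⌋ = 279 + 42 - 21 = 300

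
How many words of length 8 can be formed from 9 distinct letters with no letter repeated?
P(9,8) = 9!/(9-8)! = 362880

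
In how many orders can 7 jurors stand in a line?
7! = 5040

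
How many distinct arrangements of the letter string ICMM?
4! / (2! × 1! × 1!) = 12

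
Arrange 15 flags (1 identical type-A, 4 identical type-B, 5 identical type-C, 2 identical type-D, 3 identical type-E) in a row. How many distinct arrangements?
15! / (1! × 4! × 5! × 2! × 3!) = 37837800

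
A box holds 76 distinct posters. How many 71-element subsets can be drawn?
C(76,71) = 76!/(71!×5!) = 18474840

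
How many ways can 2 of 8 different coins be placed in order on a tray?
P(8,2) = 8!/(8-2)! = 56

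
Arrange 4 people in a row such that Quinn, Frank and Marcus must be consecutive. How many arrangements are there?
Treat the 3 as one block: (4-3+1)! × 3! = 2 × 6 = 12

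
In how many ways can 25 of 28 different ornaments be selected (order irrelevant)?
C(28,25) = 28!/(25!×3!) = 3276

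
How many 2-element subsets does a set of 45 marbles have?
C(45,2) = 45!/(2!×43!) = 990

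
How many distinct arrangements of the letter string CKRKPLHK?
8! / (1! × 1! × 1! × 1! × 3! × 1!) = 6720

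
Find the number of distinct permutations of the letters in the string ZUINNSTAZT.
10! / (2! × 1! × 1! × 1! × 2! × 2! × 1!) = 453600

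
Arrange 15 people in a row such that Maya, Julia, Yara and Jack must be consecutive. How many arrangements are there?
Treat the 4 as one block: (15-4+1)! × 4! = 479001600 × 24 = 11496038400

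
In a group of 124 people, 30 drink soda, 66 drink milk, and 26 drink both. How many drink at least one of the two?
|A∪B| = |A| + |B| - |A∩B| = 30 + 66 - 26 = 70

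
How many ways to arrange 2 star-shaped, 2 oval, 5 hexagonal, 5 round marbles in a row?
14! / (2! × 2! × 5! × 5!) = 1513512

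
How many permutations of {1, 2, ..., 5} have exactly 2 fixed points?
Choose the 2 fixed points C(5,2) = 10, derange the rest: !3 = Σ_{j=0}^{3} (-1)^j·3!/j! = 6 - 6 + 3 - 1 = 2. Product = 10 × 2 = 20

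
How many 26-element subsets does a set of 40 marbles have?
C(40,26) = 40!/(26!×14!) = 23206929840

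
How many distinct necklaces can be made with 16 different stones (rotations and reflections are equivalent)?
(16-1)!/2 = 1307674368000/2 = 653837184000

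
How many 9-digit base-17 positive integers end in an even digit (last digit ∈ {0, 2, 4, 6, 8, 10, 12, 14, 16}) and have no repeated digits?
Last∈{0,2,4,6,8,10,12,14,16}. Last=0: 518918400. Last nonzero: 8×15×P(15,7) = 3891888000. Total = 4410806400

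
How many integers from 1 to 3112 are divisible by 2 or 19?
⌊3112/2⌋ + ⌊3112/19⌋ - ⌊3112/38⌋ = 1556 + 163 - 81 = 1638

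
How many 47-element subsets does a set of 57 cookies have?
C(57,47) = 57!/(47!×10!) = 43183019880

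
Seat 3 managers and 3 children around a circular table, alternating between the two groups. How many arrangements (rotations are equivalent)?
Fix one of the managers: (3-1)! ways for the remaining managers, × 3! ways for the children = 2 × 6 = 12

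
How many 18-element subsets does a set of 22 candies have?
C(22,18) = 22!/(18!×4!) = 7315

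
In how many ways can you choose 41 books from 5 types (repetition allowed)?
C(41+5-1, 5-1) = C(45, 4) = 148995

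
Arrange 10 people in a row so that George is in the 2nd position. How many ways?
Fix one position: (10-1)! = 362880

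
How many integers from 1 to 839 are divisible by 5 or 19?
⌊839/5⌋ + ⌊839/19⌋ - ⌊839/95⌋ = 167 + 44 - 8 = 203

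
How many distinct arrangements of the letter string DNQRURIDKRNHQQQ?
15! / (1! × 2! × 1! × 2! × 3! × 1! × 4! × 1!) = 2270268000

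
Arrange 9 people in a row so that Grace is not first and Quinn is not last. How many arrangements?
By inclusion-exclusion: 9! - 2×(9-1)! + (9-2)! = 362880 - 80640 + 5040 = 287280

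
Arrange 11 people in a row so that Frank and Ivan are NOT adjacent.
Total - adjacent = 11! - (11-1)!×2 = 39916800 - 7257600 = 32659200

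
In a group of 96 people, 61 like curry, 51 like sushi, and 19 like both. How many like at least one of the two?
|A∪B| = |A| + |B| - |A∩B| = 61 + 51 - 19 = 93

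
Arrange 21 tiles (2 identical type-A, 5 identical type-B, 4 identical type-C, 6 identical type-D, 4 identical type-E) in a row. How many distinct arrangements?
21! / (2! × 5! × 4! × 6! × 4!) = 513307594800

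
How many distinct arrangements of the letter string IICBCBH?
7! / (2! × 1! × 2! × 2!) = 630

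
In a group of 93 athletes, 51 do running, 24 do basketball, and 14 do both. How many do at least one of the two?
|A∪B| = |A| + |B| - |A∩B| = 51 + 24 - 14 = 61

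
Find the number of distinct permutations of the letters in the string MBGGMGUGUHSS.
12! / (1! × 2! × 2! × 4! × 2! × 1!) = 2494800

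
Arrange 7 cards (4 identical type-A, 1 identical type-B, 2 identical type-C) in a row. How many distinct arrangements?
7! / (4! × 1! × 2!) = 105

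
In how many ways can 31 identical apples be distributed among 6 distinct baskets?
C(31+6-1, 6-1) = C(36, 5) = 376992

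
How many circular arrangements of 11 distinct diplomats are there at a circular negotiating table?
Circular: fix one position, arrange the rest. (11-1)! = 3628800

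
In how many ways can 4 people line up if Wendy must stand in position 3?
Fix one position: (4-1)! = 6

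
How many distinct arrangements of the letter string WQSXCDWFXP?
10! / (1! × 1! × 2! × 1! × 1! × 1! × 1! × 2!) = 907200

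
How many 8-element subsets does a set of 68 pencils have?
C(68,8) = 68!/(8!×60!) = 7392009768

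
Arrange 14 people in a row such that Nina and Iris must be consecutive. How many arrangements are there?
Treat the 2 as one block: (14-2+1)! × 2! = 6227020800 × 2 = 12454041600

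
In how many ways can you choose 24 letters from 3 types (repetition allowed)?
C(24+3-1, 3-1) = C(26, 2) = 325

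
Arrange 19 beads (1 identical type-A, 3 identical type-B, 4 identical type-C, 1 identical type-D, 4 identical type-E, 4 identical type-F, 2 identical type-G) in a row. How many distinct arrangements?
19! / (1! × 3! × 4! × 1! × 4! × 4! × 2!) = 733296564000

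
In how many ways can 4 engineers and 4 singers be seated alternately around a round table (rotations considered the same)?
Fix one of the engineers: (4-1)! ways for the remaining engineers, × 4! ways for the singers = 6 × 24 = 144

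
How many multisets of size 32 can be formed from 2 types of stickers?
C(32+2-1, 2-1) = C(33, 1) = 33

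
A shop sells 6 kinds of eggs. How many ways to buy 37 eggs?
C(37+6-1, 6-1) = C(42, 5) = 850668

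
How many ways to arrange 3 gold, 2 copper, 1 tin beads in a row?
6! / (3! × 2! × 1!) = 60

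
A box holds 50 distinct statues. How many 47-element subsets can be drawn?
C(50,47) = 50!/(47!×3!) = 19600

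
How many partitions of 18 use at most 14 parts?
By conjugation, equals partitions of 18 into parts ≤ 14. Let r_j(i) = number of partitions of i into parts ≤ j, for i = 0..18. r_1(i) = 1 for all i; r_j(i) = r_{j-1}(i) + r_j(i-j). Rows j = 2..14: ≤2: 1 1 2 2 3 3 4 4 5 5 6 6 7 7 8 8 9 9 10; ≤3: 1 1 2 3 4 5 7 8 10 12 14 16 19 21 24 27 30 33 37; ≤4: 1 1 2 3 5 6 9 11 15 18 23 27 34 39 47 54 64 72 84; ≤5: 1 1 2 3 5 7 10 13 18 23 30 37 47 57 70 84 101 119 141; ≤6: 1 1 2 3 5 7 11 14 20 26 35 44 58 71 90 110 136 163 199; ≤7: 1 1 2 3 5 7 11 15 21 28 38 49 65 82 105 131 164 201 248; ≤8: 1 1 2 3 5 7 11 15 22 29 40 52 70 89 116 146 186 230 288; ≤9: 1 1 2 3 5 7 11 15 22 30 41 54 73 94 123 157 201 252 318; ≤10: 1 1 2 3 5 7 11 15 22 30 42 55 75 97 128 164 212 267 340; ≤11: 1 1 2 3 5 7 11 15 22 30 42 56 76 99 131 169 219 278 355; ≤12: 1 1 2 3 5 7 11 15 22 30 42 56 77 100 133 172 224 285 366; ≤13: 1 1 2 3 5 7 11 15 22 30 42 56 77 101 134 174 227 290 373; ≤14: 1 1 2 3 5 7 11 15 22 30 42 56 77 101 135 175 229 293 378. r_14(18) = 378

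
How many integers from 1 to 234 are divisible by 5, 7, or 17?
⌊234/5⌋+⌊234/7⌋+⌊234/17⌋ - ⌊234/35⌋-⌊234/85⌋-⌊234/119⌋ + ⌊234/595⌋ = 46+33+13 - 6-2-1 + 0 = 83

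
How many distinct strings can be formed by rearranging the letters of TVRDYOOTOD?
10! / (1! × 2! × 3! × 1! × 1! × 2!) = 151200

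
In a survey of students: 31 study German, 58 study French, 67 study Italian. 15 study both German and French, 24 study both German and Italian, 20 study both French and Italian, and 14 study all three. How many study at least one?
|A∪B∪C| = 31+58+67-15-24-20+14 = 111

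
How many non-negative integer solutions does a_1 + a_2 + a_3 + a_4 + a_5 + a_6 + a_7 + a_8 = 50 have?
C(50+8-1, 8-1) = C(57, 7) = 264385836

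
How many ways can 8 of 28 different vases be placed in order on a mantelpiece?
P(28,8) = 28!/(28-8)! = 125318793600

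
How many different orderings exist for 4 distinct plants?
4! = 24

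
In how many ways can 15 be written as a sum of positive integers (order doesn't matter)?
Pentagonal recurrence p(n) = p(n-1) + p(n-2) - p(n-5) - p(n-7) + p(n-12) + p(n-15) - ... gives p(0..14) = 1, 1, 2, 3, 5, 7, 11, 15, 22, 30, 42, 56, 77, 101, 135. p(15) = p(14) + p(13) - p(10) - p(8) + p(3) + p(0) = 135 + 101 - 42 - 22 + 3 + 1 = 176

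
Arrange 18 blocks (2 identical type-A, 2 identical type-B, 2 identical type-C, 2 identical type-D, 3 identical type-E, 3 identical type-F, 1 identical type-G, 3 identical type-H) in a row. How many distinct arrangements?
18! / (2! × 2! × 2! × 2! × 3! × 3! × 1! × 3!) = 1852538688000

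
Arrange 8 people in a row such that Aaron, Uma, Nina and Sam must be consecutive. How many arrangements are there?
Treat the 4 as one block: (8-4+1)! × 4! = 120 × 24 = 2880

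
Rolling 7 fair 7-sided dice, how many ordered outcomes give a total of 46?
Coefficient of x^46 in (x + x² + ... + x^7)^7. By inclusion-exclusion on dice exceeding 7: Σ_j (-1)^j C(7,j)·C(46-1-7j, 6) = C(7,0)·C(45,6) - C(7,1)·C(38,6) + C(7,2)·C(31,6) - C(7,3)·C(24,6) + C(7,4)·C(17,6) - C(7,5)·C(10,6) = 1·8145060 - 7·2760681 + 21·736281 - 35·134596 + 35·12376 - 21·210 = 84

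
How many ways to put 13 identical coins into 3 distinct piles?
C(13+3-1, 3-1) = C(15, 2) = 105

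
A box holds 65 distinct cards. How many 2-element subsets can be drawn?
C(65,2) = 65!/(2!×63!) = 2080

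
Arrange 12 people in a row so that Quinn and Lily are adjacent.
Treat as block: (12-1)! × 2! = 39916800 × 2 = 79833600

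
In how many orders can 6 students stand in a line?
6! = 720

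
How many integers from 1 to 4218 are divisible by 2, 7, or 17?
⌊4218/2⌋+⌊4218/7⌋+⌊4218/17⌋ - ⌊4218/14⌋-⌊4218/34⌋-⌊4218/119⌋ + ⌊4218/238⌋ = 2109+602+248 - 301-124-35 + 17 = 2516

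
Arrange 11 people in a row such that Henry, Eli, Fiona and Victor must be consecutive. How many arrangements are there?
Treat the 4 as one block: (11-4+1)! × 4! = 40320 × 24 = 967680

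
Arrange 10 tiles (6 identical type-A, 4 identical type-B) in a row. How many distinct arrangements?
10! / (6! × 4!) = 210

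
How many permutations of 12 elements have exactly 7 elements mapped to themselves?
Choose the 7 fixed points C(12,7) = 792, derange the rest: !5 = Σ_{j=0}^{5} (-1)^j·5!/j! = 120 - 120 + 60 - 20 + 5 - 1 = 44. Product = 792 × 44 = 34848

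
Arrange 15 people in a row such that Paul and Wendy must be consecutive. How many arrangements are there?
Treat the 2 as one block: (15-2+1)! × 2! = 87178291200 × 2 = 174356582400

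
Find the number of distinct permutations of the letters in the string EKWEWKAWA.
9! / (2! × 3! × 2! × 2!) = 7560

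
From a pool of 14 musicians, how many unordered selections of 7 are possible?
C(14,7) = 14!/(7!×7!) = 3432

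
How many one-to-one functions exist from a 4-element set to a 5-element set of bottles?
P(5,4) = 5!/(5-4)! = 120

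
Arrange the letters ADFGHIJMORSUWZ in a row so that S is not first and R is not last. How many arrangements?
By inclusion-exclusion: 14! - 2×(14-1)! + (14-2)! = 87178291200 - 12454041600 + 479001600 = 75203251200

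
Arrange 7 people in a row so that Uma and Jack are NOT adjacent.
Total - adjacent = 7! - (7-1)!×2 = 5040 - 1440 = 3600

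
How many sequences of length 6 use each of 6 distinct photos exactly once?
6! = 720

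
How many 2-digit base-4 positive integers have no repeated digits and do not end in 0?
Last digit: 3 nonzero choices. First digit: 2 (nonzero, ≠last). Middle 0: P(2,0) = 1. Total = 6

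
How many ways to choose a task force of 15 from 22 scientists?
C(22,15) = 22!/(15!×7!) = 170544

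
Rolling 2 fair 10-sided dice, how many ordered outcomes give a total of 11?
Coefficient of x^11 in (x + x² + ... + x^10)^2. By inclusion-exclusion on dice exceeding 10: Σ_j (-1)^j C(2,j)·C(11-1-10j, 1) = C(2,0)·C(10,1) = 1·10 = 10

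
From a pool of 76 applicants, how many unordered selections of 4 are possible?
C(76,4) = 76!/(4!×72!) = 1282975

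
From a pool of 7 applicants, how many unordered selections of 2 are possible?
C(7,2) = 7!/(2!×5!) = 21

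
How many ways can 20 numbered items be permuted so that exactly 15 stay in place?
Choose the 15 fixed points C(20,15) = 15504, derange the rest: !5 = Σ_{j=0}^{5} (-1)^j·5!/j! = 120 - 120 + 60 - 20 + 5 - 1 = 44. Product = 15504 × 44 = 682176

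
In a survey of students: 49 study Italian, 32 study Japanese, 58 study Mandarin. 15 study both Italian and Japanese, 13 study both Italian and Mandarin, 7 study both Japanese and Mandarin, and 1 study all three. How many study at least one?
|A∪B∪C| = 49+32+58-15-13-7+1 = 105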